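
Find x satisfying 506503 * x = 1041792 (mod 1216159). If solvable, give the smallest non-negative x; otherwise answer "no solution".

266559

First find gcd(506503, 1216159):
1216159 = 2·506503 + 203153
506503 = 2·203153 + 100197
203153 = 2·100197 + 2759
100197 = 36·2759 + 873
2759 = 3·873 + 140
873 = 6·140 + 33
140 = 4·33 + 8
33 = 4·8 + 1
8 = 8·1 + 0
gcd = 1, so a unique solution mod 1216159 exists.
Back-substitute for the Bézout coefficients:
1 = 33 − 4·8
1 = −4·140 + 17·33
1 = 17·873 − 106·140
1 = −106·2759 + 335·873
1 = 335·100197 − 12166·2759
1 = −12166·203153 + 24667·100197
1 = 24667·506503 − 61500·203153
1 = −61500·1216159 + 147667·506503
So 506503·(147667) ≡ 1 (mod 1216159), giving 506503⁻¹ ≡ 147667.
x ≡ 506503⁻¹·1041792 ≡ 147667·1041792 ≡ 266559 (mod 1216159).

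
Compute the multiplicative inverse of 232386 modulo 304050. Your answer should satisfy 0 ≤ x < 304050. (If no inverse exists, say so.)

Euclidean algorithm on 304050, 232386:
304050 = 1*232386 + 71664
232386 = 3*71664 + 17394
71664 = 4*17394 + 2088
17394 = 8*2088 + 690
2088 = 3*690 + 18
690 = 38*18 + 6
18 = 3*6 + 0
The gcd is 6, not 1, hence no inverse exists.

no inverse exists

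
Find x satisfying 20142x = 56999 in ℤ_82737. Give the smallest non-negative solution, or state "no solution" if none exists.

gcd(20142, 82737):
82737 = 4*20142 + 2169
20142 = 9*2169 + 621
2169 = 3*621 + 306
621 = 2*306 + 9
306 = 34*9 + 0
gcd = 9, but 9 ∤ 56999, so the congruence has no solution.

no solution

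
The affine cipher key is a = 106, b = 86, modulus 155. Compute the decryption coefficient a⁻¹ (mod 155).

Run Euclid on (155, 106):
155 = 1×106 + 49
106 = 2×49 + 8
49 = 6×8 + 1
8 = 8×1 + 0
gcd = 1, so the inverse exists. Back-substitute:
1 = 49 − 6·8
1 = −6·106 + 13·49
1 = 13·155 − 19·106
Thus 106·(-19) ≡ 1 (mod 155); reducing, -19 mod 155 = 136.

136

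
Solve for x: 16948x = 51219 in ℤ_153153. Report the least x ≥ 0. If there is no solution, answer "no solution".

First find gcd(16948, 153153):
153153 = 9×16948 + 621
16948 = 27×621 + 181
621 = 3×181 + 78
181 = 2×78 + 25
78 = 3×25 + 3
25 = 8×3 + 1
3 = 3×1 + 0
gcd = 1, so a unique solution mod 153153 exists.
Back-substitute for the Bézout coefficients:
1 = 25 − 8·3
1 = −8·78 + 25·25
1 = 25·181 − 58·78
1 = −58·621 + 199·181
1 = 199·16948 − 5431·621
1 = −5431·153153 + 49078·16948
So 16948·(49078) ≡ 1 (mod 153153), giving 16948⁻¹ ≡ 49078.
x ≡ 16948⁻¹·51219 ≡ 49078·51219 ≡ 25893 (mod 153153).

25893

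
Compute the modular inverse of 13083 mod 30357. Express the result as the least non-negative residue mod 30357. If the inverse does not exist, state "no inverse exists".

Euclidean algorithm on 30357, 13083:
30357 = 2*13083 + 4191
13083 = 3*4191 + 510
4191 = 8*510 + 111
510 = 4*111 + 66
111 = 1*66 + 45
66 = 1*45 + 21
45 = 2*21 + 3
21 = 7*3 + 0
gcd(13083, 30357) = 3 ≠ 1, so 13083 has no multiplicative inverse modulo 30357.

no inverse exists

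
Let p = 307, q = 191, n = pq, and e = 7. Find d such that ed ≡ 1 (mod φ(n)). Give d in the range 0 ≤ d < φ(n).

φ(n) = (p−1)(q−1) = 306·190 = 58140.
Need d with 7·d ≡ 1 (mod 58140). Apply the extended Euclidean algorithm:
58140 = 8305*7 + 5
7 = 1*5 + 2
5 = 2*2 + 1
2 = 2*1 + 0
Back-substitute:
1 = 5 − 2·2
1 = −2·7 + 3·5
1 = 3·58140 − 24917·7
So 7·(-24917) ≡ 1 (mod 58140), hence d ≡ -24917 ≡ 33223 (mod 58140).

33223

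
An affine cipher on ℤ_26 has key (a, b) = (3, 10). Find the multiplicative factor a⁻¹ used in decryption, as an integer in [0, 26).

Extended Euclidean algorithm:
26 = 8·3 + 2
3 = 1·2 + 1
2 = 2·1 + 0
Since gcd(3, 26) = 1, back-substitute to write 1 as a combination:
1 = 3 − 2
1 = −26 + 9·3
So 3·9 ≡ 1 (mod 26).

9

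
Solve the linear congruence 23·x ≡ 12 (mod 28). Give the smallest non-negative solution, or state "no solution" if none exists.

20

First find gcd(23, 28):
28 = 1·23 + 5
23 = 4·5 + 3
5 = 1·3 + 2
3 = 1·2 + 1
2 = 2·1 + 0
gcd = 1, so a unique solution mod 28 exists.
Back-substitute for the Bézout coefficients:
1 = 3 − 2
1 = −5 + 2·3
1 = 2·23 − 9·5
1 = −9·28 + 11·23
So 23·(11) ≡ 1 (mod 28), giving 23⁻¹ ≡ 11.
x ≡ 23⁻¹·12 ≡ 11·12 ≡ 20 (mod 28).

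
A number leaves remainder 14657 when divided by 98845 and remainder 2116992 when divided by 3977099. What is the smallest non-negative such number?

Write x = 14657 + 98845·k. Then 98845·k ≡ 2116992 − 14657 ≡ 2102335 (mod 3977099).
Need 98845⁻¹ mod 3977099. Extended Euclid on (3977099, 98845):
3977099 = 40*98845 + 23299
98845 = 4*23299 + 5649
23299 = 4*5649 + 703
5649 = 8*703 + 25
703 = 28*25 + 3
25 = 8*3 + 1
3 = 3*1 + 0
Back-substitute:
1 = 25 − 8·3
1 = −8·703 + 225·25
1 = 225·5649 − 1808·703
1 = −1808·23299 + 7457·5649
1 = 7457·98845 − 31636·23299
1 = −31636·3977099 + 1272897·98845
98845⁻¹ ≡ 1272897 (mod 3977099), so k ≡ 1272897·2102335 ≡ 1218761 (mod 3977099).
x = 14657 + 98845·1218761 = 120468445702.

120468445702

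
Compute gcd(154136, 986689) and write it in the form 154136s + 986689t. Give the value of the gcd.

1

Euclidean algorithm:
986689 = 6×154136 + 61873
154136 = 2×61873 + 30390
61873 = 2×30390 + 1093
30390 = 27×1093 + 879
1093 = 1×879 + 214
879 = 4×214 + 23
214 = 9×23 + 7
23 = 3×7 + 2
7 = 3×2 + 1
2 = 2×1 + 0
gcd(154136, 986689) = 1.
Back-substituting:
1 = 7 − 3·2
1 = −3·23 + 10·7
1 = 10·214 − 93·23
1 = −93·879 + 382·214
1 = 382·1093 − 475·879
1 = −475·30390 + 13207·1093
1 = 13207·61873 − 26889·30390
1 = −26889·154136 + 66985·61873
1 = 66985·986689 − 428799·154136
So 1 = (66985)·986689 + (-428799)·154136.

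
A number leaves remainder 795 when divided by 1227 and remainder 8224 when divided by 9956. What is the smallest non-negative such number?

Write x = 795 + 1227·k. Then 1227·k ≡ 8224 − 795 ≡ 7429 (mod 9956).
Need 1227⁻¹ mod 9956. Extended Euclid on (9956, 1227):
9956 = 8*1227 + 140
1227 = 8*140 + 107
140 = 1*107 + 33
107 = 3*33 + 8
33 = 4*8 + 1
8 = 8*1 + 0
Back-substitute:
1 = 33 − 4·8
1 = −4·107 + 13·33
1 = 13·140 − 17·107
1 = −17·1227 + 149·140
1 = 149·9956 − 1209·1227
1227⁻¹ ≡ 8747 (mod 9956), so k ≡ 8747·7429 ≡ 8607 (mod 9956).
x = 795 + 1227·8607 = 10561584.

10561584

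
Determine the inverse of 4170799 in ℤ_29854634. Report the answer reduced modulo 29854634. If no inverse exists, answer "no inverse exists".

Run Euclid on (29854634, 4170799):
29854634 = 7*4170799 + 659041
4170799 = 6*659041 + 216553
659041 = 3*216553 + 9382
216553 = 23*9382 + 767
9382 = 12*767 + 178
767 = 4*178 + 55
178 = 3*55 + 13
55 = 4*13 + 3
13 = 4*3 + 1
3 = 3*1 + 0
The gcd is 1. Working backward:
1 = 13 − 4·3
1 = −4·55 + 17·13
1 = 17·178 − 55·55
1 = −55·767 + 237·178
1 = 237·9382 − 2899·767
1 = −2899·216553 + 66914·9382
1 = 66914·659041 − 203641·216553
1 = −203641·4170799 + 1288760·659041
1 = 1288760·29854634 − 9224961·4170799
Thus 4170799·(-9224961) ≡ 1 (mod 29854634); reducing, -9224961 mod 29854634 = 20629673.

20629673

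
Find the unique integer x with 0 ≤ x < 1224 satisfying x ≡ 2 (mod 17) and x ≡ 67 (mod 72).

427

Write x = 2 + 17·k. Then 17·k ≡ 67 − 2 ≡ 65 (mod 72).
Need 17⁻¹ mod 72. Extended Euclid on (72, 17):
72 = 4*17 + 4
17 = 4*4 + 1
4 = 4*1 + 0
Back-substitute:
1 = 17 − 4·4
1 = −4·72 + 17·17
17⁻¹ ≡ 17 (mod 72), so k ≡ 17·65 ≡ 25 (mod 72).
x = 2 + 17·25 = 427.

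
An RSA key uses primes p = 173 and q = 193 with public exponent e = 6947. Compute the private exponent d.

φ(n) = (p−1)(q−1) = 172·192 = 33024.
Need d with 6947·d ≡ 1 (mod 33024). Apply the extended Euclidean algorithm:
33024 = 4·6947 + 5236
6947 = 1·5236 + 1711
5236 = 3·1711 + 103
1711 = 16·103 + 63
103 = 1·63 + 40
63 = 1·40 + 23
40 = 1·23 + 17
23 = 1·17 + 6
17 = 2·6 + 5
6 = 1·5 + 1
5 = 5·1 + 0
Back-substitute:
1 = 6 − 5
1 = −17 + 3·6
1 = 3·23 − 4·17
1 = −4·40 + 7·23
1 = 7·63 − 11·40
1 = −11·103 + 18·63
1 = 18·1711 − 299·103
1 = −299·5236 + 915·1711
1 = 915·6947 − 1214·5236
1 = −1214·33024 + 5771·6947
So 6947·5771 ≡ 1 (mod 33024), hence d = 5771.

5771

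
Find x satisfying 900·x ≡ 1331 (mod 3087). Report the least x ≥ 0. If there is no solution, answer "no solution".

gcd(900, 3087):
3087 = 3×900 + 387
900 = 2×387 + 126
387 = 3×126 + 9
126 = 14×9 + 0
gcd = 9, but 9 ∤ 1331, so the congruence has no solution.

no solution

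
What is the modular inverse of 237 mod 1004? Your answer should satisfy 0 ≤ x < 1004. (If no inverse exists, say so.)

233

Extended Euclidean algorithm:
1004 = 4×237 + 56
237 = 4×56 + 13
56 = 4×13 + 4
13 = 3×4 + 1
4 = 4×1 + 0
Since gcd(237, 1004) = 1, back-substitute to write 1 as a combination:
1 = 13 − 3·4
1 = −3·56 + 13·13
1 = 13·237 − 55·56
1 = −55·1004 + 233·237
So 237·233 ≡ 1 (mod 1004).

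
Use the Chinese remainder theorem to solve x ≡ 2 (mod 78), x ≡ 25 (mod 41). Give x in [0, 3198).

1952

Write x = 2 + 78·k. Then 78·k ≡ 25 − 2 ≡ 23 (mod 41).
Need 78⁻¹ mod 41. Extended Euclid on (41, 37):
41 = 1*37 + 4
37 = 9*4 + 1
4 = 4*1 + 0
Back-substitute:
1 = 37 − 9·4
1 = −9·41 + 10·37
78⁻¹ ≡ 10 (mod 41), so k ≡ 10·23 ≡ 25 (mod 41).
x = 2 + 78·25 = 1952.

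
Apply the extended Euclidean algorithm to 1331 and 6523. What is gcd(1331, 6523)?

Apply Euclid's algorithm to 6523 and 1331:
6523 = 4×1331 + 1199
1331 = 1×1199 + 132
1199 = 9×132 + 11
132 = 12×11 + 0
gcd(1331, 6523) = 11.
Express as a combination:
11 = 1199 − 9·132
11 = −9·1331 + 10·1199
11 = 10·6523 − 49·1331
So 11 = (10)·6523 + (-49)·1331.

11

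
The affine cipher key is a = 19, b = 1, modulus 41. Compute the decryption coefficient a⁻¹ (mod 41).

13

Apply the Euclidean algorithm to 41 and 19:
41 = 2·19 + 3
19 = 6·3 + 1
3 = 3·1 + 0
The gcd is 1. Working backward:
1 = 19 − 6·3
1 = −6·41 + 13·19
So 19·13 ≡ 1 (mod 41).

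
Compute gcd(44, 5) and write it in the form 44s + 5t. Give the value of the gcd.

1

Repeated division:
44 = 8·5 + 4
5 = 1·4 + 1
4 = 4·1 + 0
gcd(44, 5) = 1.
Back-substituting:
1 = 5 − 4
1 = −44 + 9·5
So 1 = (-1)·44 + (9)·5.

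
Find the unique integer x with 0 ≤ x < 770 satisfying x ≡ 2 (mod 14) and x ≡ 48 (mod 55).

Write x = 2 + 14·k. Then 14·k ≡ 48 − 2 ≡ 46 (mod 55).
Need 14⁻¹ mod 55. Extended Euclid on (55, 14):
55 = 3×14 + 13
14 = 1×13 + 1
13 = 13×1 + 0
Back-substitute:
1 = 14 − 13
1 = −55 + 4·14
14⁻¹ ≡ 4 (mod 55), so k ≡ 4·46 ≡ 19 (mod 55).
x = 2 + 14·19 = 268.

268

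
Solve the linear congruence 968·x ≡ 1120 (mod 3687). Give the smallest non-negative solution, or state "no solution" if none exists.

1220

First find gcd(968, 3687):
3687 = 3*968 + 783
968 = 1*783 + 185
783 = 4*185 + 43
185 = 4*43 + 13
43 = 3*13 + 4
13 = 3*4 + 1
4 = 4*1 + 0
gcd = 1, so a unique solution mod 3687 exists.
Back-substitute for the Bézout coefficients:
1 = 13 − 3·4
1 = −3·43 + 10·13
1 = 10·185 − 43·43
1 = −43·783 + 182·185
1 = 182·968 − 225·783
1 = −225·3687 + 857·968
So 968·(857) ≡ 1 (mod 3687), giving 968⁻¹ ≡ 857.
x ≡ 968⁻¹·1120 ≡ 857·1120 ≡ 1220 (mod 3687).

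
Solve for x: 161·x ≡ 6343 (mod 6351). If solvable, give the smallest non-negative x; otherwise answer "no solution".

First find gcd(161, 6351):
6351 = 39×161 + 72
161 = 2×72 + 17
72 = 4×17 + 4
17 = 4×4 + 1
4 = 4×1 + 0
gcd = 1, so a unique solution mod 6351 exists.
Back-substitute for the Bézout coefficients:
1 = 17 − 4·4
1 = −4·72 + 17·17
1 = 17·161 − 38·72
1 = −38·6351 + 1499·161
So 161·(1499) ≡ 1 (mod 6351), giving 161⁻¹ ≡ 1499.
x ≡ 161⁻¹·6343 ≡ 1499·6343 ≡ 710 (mod 6351).

710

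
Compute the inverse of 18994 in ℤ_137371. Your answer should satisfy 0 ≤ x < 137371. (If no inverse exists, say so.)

115363

gcd(137371, 18994) by repeated division:
137371 = 7·18994 + 4413
18994 = 4·4413 + 1342
4413 = 3·1342 + 387
1342 = 3·387 + 181
387 = 2·181 + 25
181 = 7·25 + 6
25 = 4·6 + 1
6 = 6·1 + 0
The gcd is 1. Working backward:
1 = 25 − 4·6
1 = −4·181 + 29·25
1 = 29·387 − 62·181
1 = −62·1342 + 215·387
1 = 215·4413 − 707·1342
1 = −707·18994 + 3043·4413
1 = 3043·137371 − 22008·18994
Hence 18994⁻¹ ≡ -22008 ≡ 115363 (mod 137371).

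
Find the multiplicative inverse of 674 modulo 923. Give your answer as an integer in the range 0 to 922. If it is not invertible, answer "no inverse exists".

Extended Euclidean algorithm:
923 = 1*674 + 249
674 = 2*249 + 176
249 = 1*176 + 73
176 = 2*73 + 30
73 = 2*30 + 13
30 = 2*13 + 4
13 = 3*4 + 1
4 = 4*1 + 0
The gcd is 1. Working backward:
1 = 13 − 3·4
1 = −3·30 + 7·13
1 = 7·73 − 17·30
1 = −17·176 + 41·73
1 = 41·249 − 58·176
1 = −58·674 + 157·249
1 = 157·923 − 215·674
Hence 674⁻¹ ≡ -215 ≡ 708 (mod 923).

708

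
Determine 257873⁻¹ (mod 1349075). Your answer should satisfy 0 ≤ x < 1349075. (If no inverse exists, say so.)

Euclidean algorithm on 1349075, 257873:
1349075 = 5×257873 + 59710
257873 = 4×59710 + 19033
59710 = 3×19033 + 2611
19033 = 7×2611 + 756
2611 = 3×756 + 343
756 = 2×343 + 70
343 = 4×70 + 63
70 = 1×63 + 7
63 = 9×7 + 0
gcd(257873, 1349075) = 7 ≠ 1, so 257873 has no multiplicative inverse modulo 1349075.

no inverse exists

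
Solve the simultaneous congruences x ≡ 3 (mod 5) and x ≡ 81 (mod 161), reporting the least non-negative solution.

Write x = 3 + 5·k. Then 5·k ≡ 81 − 3 ≡ 78 (mod 161).
Need 5⁻¹ mod 161. Extended Euclid on (161, 5):
161 = 32·5 + 1
5 = 5·1 + 0
Back-substitute:
1 = 161 − 32·5
5⁻¹ ≡ 129 (mod 161), so k ≡ 129·78 ≡ 80 (mod 161).
x = 3 + 5·80 = 403.

403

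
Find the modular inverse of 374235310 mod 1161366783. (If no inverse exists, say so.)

Apply the Euclidean algorithm to 1161366783 and 374235310:
1161366783 = 3*374235310 + 38660853
374235310 = 9*38660853 + 26287633
38660853 = 1*26287633 + 12373220
26287633 = 2*12373220 + 1541193
12373220 = 8*1541193 + 43676
1541193 = 35*43676 + 12533
43676 = 3*12533 + 6077
12533 = 2*6077 + 379
6077 = 16*379 + 13
379 = 29*13 + 2
13 = 6*2 + 1
2 = 2*1 + 0
Since gcd(374235310, 1161366783) = 1, back-substitute to write 1 as a combination:
1 = 13 − 6·2
1 = −6·379 + 175·13
1 = 175·6077 − 2806·379
1 = −2806·12533 + 5787·6077
1 = 5787·43676 − 20167·12533
1 = −20167·1541193 + 711632·43676
1 = 711632·12373220 − 5713223·1541193
1 = −5713223·26287633 + 12138078·12373220
1 = 12138078·38660853 − 17851301·26287633
1 = −17851301·374235310 + 172799787·38660853
1 = 172799787·1161366783 − 536250662·374235310
Thus 374235310·(-536250662) ≡ 1 (mod 1161366783); reducing, -536250662 mod 1161366783 = 625116121.

625116121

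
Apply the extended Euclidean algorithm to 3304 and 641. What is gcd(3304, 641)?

1

Euclidean algorithm:
3304 = 5·641 + 99
641 = 6·99 + 47
99 = 2·47 + 5
47 = 9·5 + 2
5 = 2·2 + 1
2 = 2·1 + 0
gcd(3304, 641) = 1.
Working backward:
1 = 5 − 2·2
1 = −2·47 + 19·5
1 = 19·99 − 40·47
1 = −40·641 + 259·99
1 = 259·3304 − 1335·641
So 1 = (259)·3304 + (-1335)·641.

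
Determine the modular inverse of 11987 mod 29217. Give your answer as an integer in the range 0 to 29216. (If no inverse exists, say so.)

5567

Extended Euclidean algorithm:
29217 = 2×11987 + 5243
11987 = 2×5243 + 1501
5243 = 3×1501 + 740
1501 = 2×740 + 21
740 = 35×21 + 5
21 = 4×5 + 1
5 = 5×1 + 0
Since gcd(11987, 29217) = 1, back-substitute to write 1 as a combination:
1 = 21 − 4·5
1 = −4·740 + 141·21
1 = 141·1501 − 286·740
1 = −286·5243 + 999·1501
1 = 999·11987 − 2284·5243
1 = −2284·29217 + 5567·11987
So 11987·5567 ≡ 1 (mod 29217).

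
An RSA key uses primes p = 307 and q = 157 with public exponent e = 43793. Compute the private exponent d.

40121

φ(n) = (p−1)(q−1) = 306·156 = 47736.
Need d with 43793·d ≡ 1 (mod 47736). Apply the extended Euclidean algorithm:
47736 = 1*43793 + 3943
43793 = 11*3943 + 420
3943 = 9*420 + 163
420 = 2*163 + 94
163 = 1*94 + 69
94 = 1*69 + 25
69 = 2*25 + 19
25 = 1*19 + 6
19 = 3*6 + 1
6 = 6*1 + 0
Back-substitute:
1 = 19 − 3·6
1 = −3·25 + 4·19
1 = 4·69 − 11·25
1 = −11·94 + 15·69
1 = 15·163 − 26·94
1 = −26·420 + 67·163
1 = 67·3943 − 629·420
1 = −629·43793 + 6986·3943
1 = 6986·47736 − 7615·43793
So 43793·(-7615) ≡ 1 (mod 47736), hence d ≡ -7615 ≡ 40121 (mod 47736).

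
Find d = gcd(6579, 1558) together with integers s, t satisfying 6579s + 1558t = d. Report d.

Repeated division:
6579 = 4×1558 + 347
1558 = 4×347 + 170
347 = 2×170 + 7
170 = 24×7 + 2
7 = 3×2 + 1
2 = 2×1 + 0
gcd(6579, 1558) = 1.
Back-substituting:
1 = 7 − 3·2
1 = −3·170 + 73·7
1 = 73·347 − 149·170
1 = −149·1558 + 669·347
1 = 669·6579 − 2825·1558
So 1 = (669)·6579 + (-2825)·1558.

1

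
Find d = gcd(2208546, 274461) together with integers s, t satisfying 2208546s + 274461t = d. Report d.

Euclidean algorithm:
2208546 = 8×274461 + 12858
274461 = 21×12858 + 4443
12858 = 2×4443 + 3972
4443 = 1×3972 + 471
3972 = 8×471 + 204
471 = 2×204 + 63
204 = 3×63 + 15
63 = 4×15 + 3
15 = 5×3 + 0
gcd(2208546, 274461) = 3.
Express as a combination:
3 = 63 − 4·15
3 = −4·204 + 13·63
3 = 13·471 − 30·204
3 = −30·3972 + 253·471
3 = 253·4443 − 283·3972
3 = −283·12858 + 819·4443
3 = 819·274461 − 17482·12858
3 = −17482·2208546 + 140675·274461
So 3 = (-17482)·2208546 + (140675)·274461.

3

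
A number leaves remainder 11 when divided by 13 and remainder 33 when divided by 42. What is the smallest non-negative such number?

453

Write x = 11 + 13·k. Then 13·k ≡ 33 − 11 ≡ 22 (mod 42).
Need 13⁻¹ mod 42. Extended Euclid on (42, 13):
42 = 3·13 + 3
13 = 4·3 + 1
3 = 3·1 + 0
Back-substitute:
1 = 13 − 4·3
1 = −4·42 + 13·13
13⁻¹ ≡ 13 (mod 42), so k ≡ 13·22 ≡ 34 (mod 42).
x = 11 + 13·34 = 453.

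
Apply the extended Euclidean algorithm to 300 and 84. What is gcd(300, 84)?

Repeated division:
300 = 3*84 + 48
84 = 1*48 + 36
48 = 1*36 + 12
36 = 3*12 + 0
gcd(300, 84) = 12.
Back-substituting:
12 = 48 − 36
12 = −84 + 2·48
12 = 2·300 − 7·84
So 12 = (2)·300 + (-7)·84.

12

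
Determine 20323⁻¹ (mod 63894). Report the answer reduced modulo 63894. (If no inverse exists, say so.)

15553

Extended Euclidean algorithm:
63894 = 3×20323 + 2925
20323 = 6×2925 + 2773
2925 = 1×2773 + 152
2773 = 18×152 + 37
152 = 4×37 + 4
37 = 9×4 + 1
4 = 4×1 + 0
gcd = 1, so the inverse exists. Back-substitute:
1 = 37 − 9·4
1 = −9·152 + 37·37
1 = 37·2773 − 675·152
1 = −675·2925 + 712·2773
1 = 712·20323 − 4947·2925
1 = −4947·63894 + 15553·20323
So 20323·15553 ≡ 1 (mod 63894).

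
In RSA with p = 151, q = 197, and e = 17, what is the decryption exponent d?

φ(n) = (p−1)(q−1) = 150·196 = 29400.
Need d with 17·d ≡ 1 (mod 29400). Apply the extended Euclidean algorithm:
29400 = 1729·17 + 7
17 = 2·7 + 3
7 = 2·3 + 1
3 = 3·1 + 0
Back-substitute:
1 = 7 − 2·3
1 = −2·17 + 5·7
1 = 5·29400 − 8647·17
So 17·(-8647) ≡ 1 (mod 29400), hence d ≡ -8647 ≡ 20753 (mod 29400).

20753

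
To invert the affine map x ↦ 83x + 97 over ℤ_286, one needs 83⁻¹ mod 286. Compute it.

Apply the Euclidean algorithm to 286 and 83:
286 = 3·83 + 37
83 = 2·37 + 9
37 = 4·9 + 1
9 = 9·1 + 0
gcd = 1, so the inverse exists. Back-substitute:
1 = 37 − 4·9
1 = −4·83 + 9·37
1 = 9·286 − 31·83
So 83·(-31) ≡ 1 (mod 286), and -31 ≡ 255 (mod 286).

255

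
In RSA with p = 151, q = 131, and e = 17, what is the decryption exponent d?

φ(n) = (p−1)(q−1) = 150·130 = 19500.
Need d with 17·d ≡ 1 (mod 19500). Apply the extended Euclidean algorithm:
19500 = 1147*17 + 1
17 = 17*1 + 0
Back-substitute:
1 = 19500 − 1147·17
So 17·(-1147) ≡ 1 (mod 19500), hence d ≡ -1147 ≡ 18353 (mod 19500).

18353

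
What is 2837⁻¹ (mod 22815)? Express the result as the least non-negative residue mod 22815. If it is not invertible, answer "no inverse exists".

4793

Apply the Euclidean algorithm to 22815 and 2837:
22815 = 8*2837 + 119
2837 = 23*119 + 100
119 = 1*100 + 19
100 = 5*19 + 5
19 = 3*5 + 4
5 = 1*4 + 1
4 = 4*1 + 0
gcd = 1, so the inverse exists. Back-substitute:
1 = 5 − 4
1 = −19 + 4·5
1 = 4·100 − 21·19
1 = −21·119 + 25·100
1 = 25·2837 − 596·119
1 = −596·22815 + 4793·2837
So 2837·4793 ≡ 1 (mod 22815).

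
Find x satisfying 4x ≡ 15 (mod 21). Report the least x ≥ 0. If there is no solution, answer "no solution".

First find gcd(4, 21):
21 = 5*4 + 1
4 = 4*1 + 0
gcd = 1, so a unique solution mod 21 exists.
Back-substitute for the Bézout coefficients:
1 = 21 − 5·4
So 4·(-5) ≡ 1 (mod 21), giving 4⁻¹ ≡ 16.
x ≡ 4⁻¹·15 ≡ 16·15 ≡ 9 (mod 21).

9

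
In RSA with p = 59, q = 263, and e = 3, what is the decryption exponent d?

φ(n) = (p−1)(q−1) = 58·262 = 15196.
Need d with 3·d ≡ 1 (mod 15196). Apply the extended Euclidean algorithm:
15196 = 5065*3 + 1
3 = 3*1 + 0
Back-substitute:
1 = 15196 − 5065·3
So 3·(-5065) ≡ 1 (mod 15196), hence d ≡ -5065 ≡ 10131 (mod 15196).

10131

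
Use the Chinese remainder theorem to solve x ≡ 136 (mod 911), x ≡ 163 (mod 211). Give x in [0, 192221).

Write x = 136 + 911·k. Then 911·k ≡ 163 − 136 ≡ 27 (mod 211).
Need 911⁻¹ mod 211. Extended Euclid on (211, 67):
211 = 3*67 + 10
67 = 6*10 + 7
10 = 1*7 + 3
7 = 2*3 + 1
3 = 3*1 + 0
Back-substitute:
1 = 7 − 2·3
1 = −2·10 + 3·7
1 = 3·67 − 20·10
1 = −20·211 + 63·67
911⁻¹ ≡ 63 (mod 211), so k ≡ 63·27 ≡ 13 (mod 211).
x = 136 + 911·13 = 11979.

11979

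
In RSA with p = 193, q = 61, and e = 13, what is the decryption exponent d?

φ(n) = (p−1)(q−1) = 192·60 = 11520.
Need d with 13·d ≡ 1 (mod 11520). Apply the extended Euclidean algorithm:
11520 = 886*13 + 2
13 = 6*2 + 1
2 = 2*1 + 0
Back-substitute:
1 = 13 − 6·2
1 = −6·11520 + 5317·13
So 13·5317 ≡ 1 (mod 11520), hence d = 5317.

5317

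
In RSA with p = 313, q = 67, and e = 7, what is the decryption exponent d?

11767

φ(n) = (p−1)(q−1) = 312·66 = 20592.
Need d with 7·d ≡ 1 (mod 20592). Apply the extended Euclidean algorithm:
20592 = 2941·7 + 5
7 = 1·5 + 2
5 = 2·2 + 1
2 = 2·1 + 0
Back-substitute:
1 = 5 − 2·2
1 = −2·7 + 3·5
1 = 3·20592 − 8825·7
So 7·(-8825) ≡ 1 (mod 20592), hence d ≡ -8825 ≡ 11767 (mod 20592).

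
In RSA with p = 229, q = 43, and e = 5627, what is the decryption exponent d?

2939

φ(n) = (p−1)(q−1) = 228·42 = 9576.
Need d with 5627·d ≡ 1 (mod 9576). Apply the extended Euclidean algorithm:
9576 = 1·5627 + 3949
5627 = 1·3949 + 1678
3949 = 2·1678 + 593
1678 = 2·593 + 492
593 = 1·492 + 101
492 = 4·101 + 88
101 = 1·88 + 13
88 = 6·13 + 10
13 = 1·10 + 3
10 = 3·3 + 1
3 = 3·1 + 0
Back-substitute:
1 = 10 − 3·3
1 = −3·13 + 4·10
1 = 4·88 − 27·13
1 = −27·101 + 31·88
1 = 31·492 − 151·101
1 = −151·593 + 182·492
1 = 182·1678 − 515·593
1 = −515·3949 + 1212·1678
1 = 1212·5627 − 1727·3949
1 = −1727·9576 + 2939·5627
So 5627·2939 ≡ 1 (mod 9576), hence d = 2939.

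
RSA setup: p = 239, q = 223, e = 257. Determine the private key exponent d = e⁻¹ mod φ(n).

φ(n) = (p−1)(q−1) = 238·222 = 52836.
Need d with 257·d ≡ 1 (mod 52836). Apply the extended Euclidean algorithm:
52836 = 205×257 + 151
257 = 1×151 + 106
151 = 1×106 + 45
106 = 2×45 + 16
45 = 2×16 + 13
16 = 1×13 + 3
13 = 4×3 + 1
3 = 3×1 + 0
Back-substitute:
1 = 13 − 4·3
1 = −4·16 + 5·13
1 = 5·45 − 14·16
1 = −14·106 + 33·45
1 = 33·151 − 47·106
1 = −47·257 + 80·151
1 = 80·52836 − 16447·257
So 257·(-16447) ≡ 1 (mod 52836), hence d ≡ -16447 ≡ 36389 (mod 52836).

36389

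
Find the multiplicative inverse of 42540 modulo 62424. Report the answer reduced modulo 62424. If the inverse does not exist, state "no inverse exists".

no inverse exists

Compute gcd(42540, 62424):
62424 = 1×42540 + 19884
42540 = 2×19884 + 2772
19884 = 7×2772 + 480
2772 = 5×480 + 372
480 = 1×372 + 108
372 = 3×108 + 48
108 = 2×48 + 12
48 = 4×12 + 0
The gcd is 12, not 1, hence no inverse exists.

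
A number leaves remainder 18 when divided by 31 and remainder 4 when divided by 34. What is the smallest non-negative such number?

514

Write x = 18 + 31·k. Then 31·k ≡ 4 − 18 ≡ 20 (mod 34).
Need 31⁻¹ mod 34. Extended Euclid on (34, 31):
34 = 1×31 + 3
31 = 10×3 + 1
3 = 3×1 + 0
Back-substitute:
1 = 31 − 10·3
1 = −10·34 + 11·31
31⁻¹ ≡ 11 (mod 34), so k ≡ 11·20 ≡ 16 (mod 34).
x = 18 + 31·16 = 514.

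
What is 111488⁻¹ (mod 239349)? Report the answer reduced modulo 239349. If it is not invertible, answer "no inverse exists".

gcd(239349, 111488) by repeated division:
239349 = 2*111488 + 16373
111488 = 6*16373 + 13250
16373 = 1*13250 + 3123
13250 = 4*3123 + 758
3123 = 4*758 + 91
758 = 8*91 + 30
91 = 3*30 + 1
30 = 30*1 + 0
Since gcd(111488, 239349) = 1, back-substitute to write 1 as a combination:
1 = 91 − 3·30
1 = −3·758 + 25·91
1 = 25·3123 − 103·758
1 = −103·13250 + 437·3123
1 = 437·16373 − 540·13250
1 = −540·111488 + 3677·16373
1 = 3677·239349 − 7894·111488
Hence 111488⁻¹ ≡ -7894 ≡ 231455 (mod 239349).

231455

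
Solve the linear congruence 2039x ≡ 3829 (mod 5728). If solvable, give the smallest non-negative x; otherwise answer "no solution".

1075

First find gcd(2039, 5728):
5728 = 2·2039 + 1650
2039 = 1·1650 + 389
1650 = 4·389 + 94
389 = 4·94 + 13
94 = 7·13 + 3
13 = 4·3 + 1
3 = 3·1 + 0
gcd = 1, so a unique solution mod 5728 exists.
Back-substitute for the Bézout coefficients:
1 = 13 − 4·3
1 = −4·94 + 29·13
1 = 29·389 − 120·94
1 = −120·1650 + 509·389
1 = 509·2039 − 629·1650
1 = −629·5728 + 1767·2039
So 2039·(1767) ≡ 1 (mod 5728), giving 2039⁻¹ ≡ 1767.
x ≡ 2039⁻¹·3829 ≡ 1767·3829 ≡ 1075 (mod 5728).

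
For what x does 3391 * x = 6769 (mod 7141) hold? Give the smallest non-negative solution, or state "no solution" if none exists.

4776

First find gcd(3391, 7141):
7141 = 2*3391 + 359
3391 = 9*359 + 160
359 = 2*160 + 39
160 = 4*39 + 4
39 = 9*4 + 3
4 = 1*3 + 1
3 = 3*1 + 0
gcd = 1, so a unique solution mod 7141 exists.
Back-substitute for the Bézout coefficients:
1 = 4 − 3
1 = −39 + 10·4
1 = 10·160 − 41·39
1 = −41·359 + 92·160
1 = 92·3391 − 869·359
1 = −869·7141 + 1830·3391
So 3391·(1830) ≡ 1 (mod 7141), giving 3391⁻¹ ≡ 1830.
x ≡ 3391⁻¹·6769 ≡ 1830·6769 ≡ 4776 (mod 7141).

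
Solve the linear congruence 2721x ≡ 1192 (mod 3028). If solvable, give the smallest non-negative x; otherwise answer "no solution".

2600

First find gcd(2721, 3028):
3028 = 1*2721 + 307
2721 = 8*307 + 265
307 = 1*265 + 42
265 = 6*42 + 13
42 = 3*13 + 3
13 = 4*3 + 1
3 = 3*1 + 0
gcd = 1, so a unique solution mod 3028 exists.
Back-substitute for the Bézout coefficients:
1 = 13 − 4·3
1 = −4·42 + 13·13
1 = 13·265 − 82·42
1 = −82·307 + 95·265
1 = 95·2721 − 842·307
1 = −842·3028 + 937·2721
So 2721·(937) ≡ 1 (mod 3028), giving 2721⁻¹ ≡ 937.
x ≡ 2721⁻¹·1192 ≡ 937·1192 ≡ 2600 (mod 3028).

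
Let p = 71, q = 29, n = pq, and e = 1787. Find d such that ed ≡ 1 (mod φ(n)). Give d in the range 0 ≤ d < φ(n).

φ(n) = (p−1)(q−1) = 70·28 = 1960.
Need d with 1787·d ≡ 1 (mod 1960). Apply the extended Euclidean algorithm:
1960 = 1×1787 + 173
1787 = 10×173 + 57
173 = 3×57 + 2
57 = 28×2 + 1
2 = 2×1 + 0
Back-substitute:
1 = 57 − 28·2
1 = −28·173 + 85·57
1 = 85·1787 − 878·173
1 = −878·1960 + 963·1787
So 1787·963 ≡ 1 (mod 1960), hence d = 963.

963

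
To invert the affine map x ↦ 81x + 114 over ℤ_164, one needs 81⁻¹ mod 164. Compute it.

81

Extended Euclidean algorithm:
164 = 2×81 + 2
81 = 40×2 + 1
2 = 2×1 + 0
Since gcd(81, 164) = 1, back-substitute to write 1 as a combination:
1 = 81 − 40·2
1 = −40·164 + 81·81
So 81·81 ≡ 1 (mod 164).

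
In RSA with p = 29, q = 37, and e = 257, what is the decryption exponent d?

353

φ(n) = (p−1)(q−1) = 28·36 = 1008.
Need d with 257·d ≡ 1 (mod 1008). Apply the extended Euclidean algorithm:
1008 = 3·257 + 237
257 = 1·237 + 20
237 = 11·20 + 17
20 = 1·17 + 3
17 = 5·3 + 2
3 = 1·2 + 1
2 = 2·1 + 0
Back-substitute:
1 = 3 − 2
1 = −17 + 6·3
1 = 6·20 − 7·17
1 = −7·237 + 83·20
1 = 83·257 − 90·237
1 = −90·1008 + 353·257
So 257·353 ≡ 1 (mod 1008), hence d = 353.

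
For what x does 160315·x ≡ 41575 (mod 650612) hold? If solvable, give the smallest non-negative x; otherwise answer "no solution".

629793

First find gcd(160315, 650612):
650612 = 4·160315 + 9352
160315 = 17·9352 + 1331
9352 = 7·1331 + 35
1331 = 38·35 + 1
35 = 35·1 + 0
gcd = 1, so a unique solution mod 650612 exists.
Back-substitute for the Bézout coefficients:
1 = 1331 − 38·35
1 = −38·9352 + 267·1331
1 = 267·160315 − 4577·9352
1 = −4577·650612 + 18575·160315
So 160315·(18575) ≡ 1 (mod 650612), giving 160315⁻¹ ≡ 18575.
x ≡ 160315⁻¹·41575 ≡ 18575·41575 ≡ 629793 (mod 650612).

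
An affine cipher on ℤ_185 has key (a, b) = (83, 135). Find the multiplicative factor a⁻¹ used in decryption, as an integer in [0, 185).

107

gcd(185, 83) by repeated division:
185 = 2*83 + 19
83 = 4*19 + 7
19 = 2*7 + 5
7 = 1*5 + 2
5 = 2*2 + 1
2 = 2*1 + 0
The gcd is 1. Working backward:
1 = 5 − 2·2
1 = −2·7 + 3·5
1 = 3·19 − 8·7
1 = −8·83 + 35·19
1 = 35·185 − 78·83
Hence 83⁻¹ ≡ -78 ≡ 107 (mod 185).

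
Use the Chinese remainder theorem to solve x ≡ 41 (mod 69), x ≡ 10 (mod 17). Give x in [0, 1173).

248

Write x = 41 + 69·k. Then 69·k ≡ 10 − 41 ≡ 3 (mod 17).
Need 69⁻¹ mod 17. Extended Euclid on (17, 1):
17 = 17·1 + 0
69⁻¹ ≡ 1 (mod 17), so k ≡ 1·3 ≡ 3 (mod 17).
x = 41 + 69·3 = 248.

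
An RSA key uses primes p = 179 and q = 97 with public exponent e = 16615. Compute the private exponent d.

12247

φ(n) = (p−1)(q−1) = 178·96 = 17088.
Need d with 16615·d ≡ 1 (mod 17088). Apply the extended Euclidean algorithm:
17088 = 1×16615 + 473
16615 = 35×473 + 60
473 = 7×60 + 53
60 = 1×53 + 7
53 = 7×7 + 4
7 = 1×4 + 3
4 = 1×3 + 1
3 = 3×1 + 0
Back-substitute:
1 = 4 − 3
1 = −7 + 2·4
1 = 2·53 − 15·7
1 = −15·60 + 17·53
1 = 17·473 − 134·60
1 = −134·16615 + 4707·473
1 = 4707·17088 − 4841·16615
So 16615·(-4841) ≡ 1 (mod 17088), hence d ≡ -4841 ≡ 12247 (mod 17088).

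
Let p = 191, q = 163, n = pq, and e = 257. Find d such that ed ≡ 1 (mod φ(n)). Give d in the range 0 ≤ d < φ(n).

3593

φ(n) = (p−1)(q−1) = 190·162 = 30780.
Need d with 257·d ≡ 1 (mod 30780). Apply the extended Euclidean algorithm:
30780 = 119·257 + 197
257 = 1·197 + 60
197 = 3·60 + 17
60 = 3·17 + 9
17 = 1·9 + 8
9 = 1·8 + 1
8 = 8·1 + 0
Back-substitute:
1 = 9 − 8
1 = −17 + 2·9
1 = 2·60 − 7·17
1 = −7·197 + 23·60
1 = 23·257 − 30·197
1 = −30·30780 + 3593·257
So 257·3593 ≡ 1 (mod 30780), hence d = 3593.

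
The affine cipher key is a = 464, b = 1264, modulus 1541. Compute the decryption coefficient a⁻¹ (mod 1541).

gcd(1541, 464) by repeated division:
1541 = 3*464 + 149
464 = 3*149 + 17
149 = 8*17 + 13
17 = 1*13 + 4
13 = 3*4 + 1
4 = 4*1 + 0
Since gcd(464, 1541) = 1, back-substitute to write 1 as a combination:
1 = 13 − 3·4
1 = −3·17 + 4·13
1 = 4·149 − 35·17
1 = −35·464 + 109·149
1 = 109·1541 − 362·464
Hence 464⁻¹ ≡ -362 ≡ 1179 (mod 1541).

1179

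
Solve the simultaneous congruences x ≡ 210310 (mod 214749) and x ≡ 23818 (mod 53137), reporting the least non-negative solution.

Write x = 210310 + 214749·k. Then 214749·k ≡ 23818 − 210310 ≡ 26056 (mod 53137).
Need 214749⁻¹ mod 53137. Extended Euclid on (53137, 2201):
53137 = 24*2201 + 313
2201 = 7*313 + 10
313 = 31*10 + 3
10 = 3*3 + 1
3 = 3*1 + 0
Back-substitute:
1 = 10 − 3·3
1 = −3·313 + 94·10
1 = 94·2201 − 661·313
1 = −661·53137 + 15958·2201
214749⁻¹ ≡ 15958 (mod 53137), so k ≡ 15958·26056 ≡ 4623 (mod 53137).
x = 210310 + 214749·4623 = 992994937.

992994937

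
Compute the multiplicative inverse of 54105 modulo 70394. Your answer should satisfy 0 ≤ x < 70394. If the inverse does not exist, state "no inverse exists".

61457

Run Euclid on (70394, 54105):
70394 = 1×54105 + 16289
54105 = 3×16289 + 5238
16289 = 3×5238 + 575
5238 = 9×575 + 63
575 = 9×63 + 8
63 = 7×8 + 7
8 = 1×7 + 1
7 = 7×1 + 0
The gcd is 1. Working backward:
1 = 8 − 7
1 = −63 + 8·8
1 = 8·575 − 73·63
1 = −73·5238 + 665·575
1 = 665·16289 − 2068·5238
1 = −2068·54105 + 6869·16289
1 = 6869·70394 − 8937·54105
Thus 54105·(-8937) ≡ 1 (mod 70394); reducing, -8937 mod 70394 = 61457.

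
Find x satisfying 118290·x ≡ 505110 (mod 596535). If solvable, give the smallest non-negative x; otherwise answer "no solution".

26016

First find gcd(118290, 596535):
596535 = 5·118290 + 5085
118290 = 23·5085 + 1335
5085 = 3·1335 + 1080
1335 = 1·1080 + 255
1080 = 4·255 + 60
255 = 4·60 + 15
60 = 4·15 + 0
gcd = 15 and 15 | 505110, so solutions exist. Divide through by 15: 7886x ≡ 33674 (mod 39769).
Now find 7886⁻¹ mod 39769:
39769 = 5·7886 + 339
7886 = 23·339 + 89
339 = 3·89 + 72
89 = 1·72 + 17
72 = 4·17 + 4
17 = 4·4 + 1
4 = 4·1 + 0
Back-substitute:
1 = 17 − 4·4
1 = −4·72 + 17·17
1 = 17·89 − 21·72
1 = −21·339 + 80·89
1 = 80·7886 − 1861·339
1 = −1861·39769 + 9385·7886
So 7886⁻¹ ≡ 9385 (mod 39769).
Then x ≡ 9385·33674 ≡ 26016 (mod 39769); the smallest non-negative solution is x = 26016.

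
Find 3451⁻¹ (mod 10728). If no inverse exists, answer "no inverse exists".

8611

Extended Euclidean algorithm:
10728 = 3·3451 + 375
3451 = 9·375 + 76
375 = 4·76 + 71
76 = 1·71 + 5
71 = 14·5 + 1
5 = 5·1 + 0
Since gcd(3451, 10728) = 1, back-substitute to write 1 as a combination:
1 = 71 − 14·5
1 = −14·76 + 15·71
1 = 15·375 − 74·76
1 = −74·3451 + 681·375
1 = 681·10728 − 2117·3451
Thus 3451·(-2117) ≡ 1 (mod 10728); reducing, -2117 mod 10728 = 8611.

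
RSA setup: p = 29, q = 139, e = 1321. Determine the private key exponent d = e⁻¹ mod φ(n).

φ(n) = (p−1)(q−1) = 28·138 = 3864.
Need d with 1321·d ≡ 1 (mod 3864). Apply the extended Euclidean algorithm:
3864 = 2×1321 + 1222
1321 = 1×1222 + 99
1222 = 12×99 + 34
99 = 2×34 + 31
34 = 1×31 + 3
31 = 10×3 + 1
3 = 3×1 + 0
Back-substitute:
1 = 31 − 10·3
1 = −10·34 + 11·31
1 = 11·99 − 32·34
1 = −32·1222 + 395·99
1 = 395·1321 − 427·1222
1 = −427·3864 + 1249·1321
So 1321·1249 ≡ 1 (mod 3864), hence d = 1249.

1249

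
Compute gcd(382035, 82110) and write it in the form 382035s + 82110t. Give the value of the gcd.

15

Repeated division:
382035 = 4×82110 + 53595
82110 = 1×53595 + 28515
53595 = 1×28515 + 25080
28515 = 1×25080 + 3435
25080 = 7×3435 + 1035
3435 = 3×1035 + 330
1035 = 3×330 + 45
330 = 7×45 + 15
45 = 3×15 + 0
gcd(382035, 82110) = 15.
Back-substituting:
15 = 330 − 7·45
15 = −7·1035 + 22·330
15 = 22·3435 − 73·1035
15 = −73·25080 + 533·3435
15 = 533·28515 − 606·25080
15 = −606·53595 + 1139·28515
15 = 1139·82110 − 1745·53595
15 = −1745·382035 + 8119·82110
So 15 = (-1745)·382035 + (8119)·82110.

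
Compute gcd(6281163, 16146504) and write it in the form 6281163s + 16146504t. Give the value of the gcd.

Repeated division:
16146504 = 2×6281163 + 3584178
6281163 = 1×3584178 + 2696985
3584178 = 1×2696985 + 887193
2696985 = 3×887193 + 35406
887193 = 25×35406 + 2043
35406 = 17×2043 + 675
2043 = 3×675 + 18
675 = 37×18 + 9
18 = 2×9 + 0
gcd(6281163, 16146504) = 9.
Working backward:
9 = 675 − 37·18
9 = −37·2043 + 112·675
9 = 112·35406 − 1941·2043
9 = −1941·887193 + 48637·35406
9 = 48637·2696985 − 147852·887193
9 = −147852·3584178 + 196489·2696985
9 = 196489·6281163 − 344341·3584178
9 = −344341·16146504 + 885171·6281163
So 9 = (-344341)·16146504 + (885171)·6281163.

9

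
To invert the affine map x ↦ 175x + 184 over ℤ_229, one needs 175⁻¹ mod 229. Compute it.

gcd(229, 175) by repeated division:
229 = 1·175 + 54
175 = 3·54 + 13
54 = 4·13 + 2
13 = 6·2 + 1
2 = 2·1 + 0
gcd = 1, so the inverse exists. Back-substitute:
1 = 13 − 6·2
1 = −6·54 + 25·13
1 = 25·175 − 81·54
1 = −81·229 + 106·175
So 175·106 ≡ 1 (mod 229).

106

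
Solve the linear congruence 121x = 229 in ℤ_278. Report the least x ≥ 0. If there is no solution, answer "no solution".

First find gcd(121, 278):
278 = 2*121 + 36
121 = 3*36 + 13
36 = 2*13 + 10
13 = 1*10 + 3
10 = 3*3 + 1
3 = 3*1 + 0
gcd = 1, so a unique solution mod 278 exists.
Back-substitute for the Bézout coefficients:
1 = 10 − 3·3
1 = −3·13 + 4·10
1 = 4·36 − 11·13
1 = −11·121 + 37·36
1 = 37·278 − 85·121
So 121·(-85) ≡ 1 (mod 278), giving 121⁻¹ ≡ 193.
x ≡ 121⁻¹·229 ≡ 193·229 ≡ 273 (mod 278).

273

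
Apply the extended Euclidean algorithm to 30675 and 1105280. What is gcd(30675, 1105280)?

5

Apply Euclid's algorithm to 1105280 and 30675:
1105280 = 36×30675 + 980
30675 = 31×980 + 295
980 = 3×295 + 95
295 = 3×95 + 10
95 = 9×10 + 5
10 = 2×5 + 0
gcd(30675, 1105280) = 5.
Back-substituting:
5 = 95 − 9·10
5 = −9·295 + 28·95
5 = 28·980 − 93·295
5 = −93·30675 + 2911·980
5 = 2911·1105280 − 104889·30675
So 5 = (2911)·1105280 + (-104889)·30675.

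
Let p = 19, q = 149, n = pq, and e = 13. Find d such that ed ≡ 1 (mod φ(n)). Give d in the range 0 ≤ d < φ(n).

φ(n) = (p−1)(q−1) = 18·148 = 2664.
Need d with 13·d ≡ 1 (mod 2664). Apply the extended Euclidean algorithm:
2664 = 204·13 + 12
13 = 1·12 + 1
12 = 12·1 + 0
Back-substitute:
1 = 13 − 12
1 = −2664 + 205·13
So 13·205 ≡ 1 (mod 2664), hence d = 205.

205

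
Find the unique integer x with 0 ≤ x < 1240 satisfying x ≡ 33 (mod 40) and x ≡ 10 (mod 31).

1033

Write x = 33 + 40·k. Then 40·k ≡ 10 − 33 ≡ 8 (mod 31).
Need 40⁻¹ mod 31. Extended Euclid on (31, 9):
31 = 3·9 + 4
9 = 2·4 + 1
4 = 4·1 + 0
Back-substitute:
1 = 9 − 2·4
1 = −2·31 + 7·9
40⁻¹ ≡ 7 (mod 31), so k ≡ 7·8 ≡ 25 (mod 31).
x = 33 + 40·25 = 1033.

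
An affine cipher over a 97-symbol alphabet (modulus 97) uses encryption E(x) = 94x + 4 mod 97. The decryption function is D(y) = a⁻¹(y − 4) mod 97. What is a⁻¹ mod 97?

gcd(97, 94) by repeated division:
97 = 1*94 + 3
94 = 31*3 + 1
3 = 3*1 + 0
Since gcd(94, 97) = 1, back-substitute to write 1 as a combination:
1 = 94 − 31·3
1 = −31·97 + 32·94
So 94·32 ≡ 1 (mod 97).

32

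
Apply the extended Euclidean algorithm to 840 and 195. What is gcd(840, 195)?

Euclidean algorithm:
840 = 4·195 + 60
195 = 3·60 + 15
60 = 4·15 + 0
gcd(840, 195) = 15.
Express as a combination:
15 = 195 − 3·60
15 = −3·840 + 13·195
So 15 = (-3)·840 + (13)·195.

15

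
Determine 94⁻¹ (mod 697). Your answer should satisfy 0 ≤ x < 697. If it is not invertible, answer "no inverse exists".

Extended Euclidean algorithm:
697 = 7×94 + 39
94 = 2×39 + 16
39 = 2×16 + 7
16 = 2×7 + 2
7 = 3×2 + 1
2 = 2×1 + 0
The gcd is 1. Working backward:
1 = 7 − 3·2
1 = −3·16 + 7·7
1 = 7·39 − 17·16
1 = −17·94 + 41·39
1 = 41·697 − 304·94
Hence 94⁻¹ ≡ -304 ≡ 393 (mod 697).

393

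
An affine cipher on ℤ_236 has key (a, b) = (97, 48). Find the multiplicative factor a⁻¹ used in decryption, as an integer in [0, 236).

73

Apply the Euclidean algorithm to 236 and 97:
236 = 2·97 + 42
97 = 2·42 + 13
42 = 3·13 + 3
13 = 4·3 + 1
3 = 3·1 + 0
Since gcd(97, 236) = 1, back-substitute to write 1 as a combination:
1 = 13 − 4·3
1 = −4·42 + 13·13
1 = 13·97 − 30·42
1 = −30·236 + 73·97
So 97·73 ≡ 1 (mod 236).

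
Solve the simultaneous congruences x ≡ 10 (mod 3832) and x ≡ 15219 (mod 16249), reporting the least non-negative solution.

14688066

Write x = 10 + 3832·k. Then 3832·k ≡ 15219 − 10 ≡ 15209 (mod 16249).
Need 3832⁻¹ mod 16249. Extended Euclid on (16249, 3832):
16249 = 4×3832 + 921
3832 = 4×921 + 148
921 = 6×148 + 33
148 = 4×33 + 16
33 = 2×16 + 1
16 = 16×1 + 0
Back-substitute:
1 = 33 − 2·16
1 = −2·148 + 9·33
1 = 9·921 − 56·148
1 = −56·3832 + 233·921
1 = 233·16249 − 988·3832
3832⁻¹ ≡ 15261 (mod 16249), so k ≡ 15261·15209 ≡ 3833 (mod 16249).
x = 10 + 3832·3833 = 14688066.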